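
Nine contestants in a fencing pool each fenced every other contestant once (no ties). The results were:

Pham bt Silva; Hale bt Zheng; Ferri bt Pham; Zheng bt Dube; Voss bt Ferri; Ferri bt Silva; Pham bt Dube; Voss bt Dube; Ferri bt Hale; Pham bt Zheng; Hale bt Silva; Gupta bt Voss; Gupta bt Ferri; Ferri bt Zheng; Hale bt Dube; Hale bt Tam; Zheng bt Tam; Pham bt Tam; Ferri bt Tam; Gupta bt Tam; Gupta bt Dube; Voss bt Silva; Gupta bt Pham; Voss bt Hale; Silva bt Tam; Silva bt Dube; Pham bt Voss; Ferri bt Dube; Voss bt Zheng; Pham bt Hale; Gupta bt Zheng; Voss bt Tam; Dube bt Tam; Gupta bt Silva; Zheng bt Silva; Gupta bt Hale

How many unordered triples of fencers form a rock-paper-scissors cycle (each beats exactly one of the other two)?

Win totals: Hale 4, Voss 6, Silva 2, Pham 6, Ferri 6, Tam 0, Zheng 3, Gupta 8, Dube 1.
A fencer with w wins dominates both others in C(w,2) triples; summing gives 6 + 15 + 1 + 15 + 15 + 0 + 3 + 28 + 0 = 83 transitive triples.
Total triples C(9,3) = 84, so cyclic triples = 84 − 83 = 1.

1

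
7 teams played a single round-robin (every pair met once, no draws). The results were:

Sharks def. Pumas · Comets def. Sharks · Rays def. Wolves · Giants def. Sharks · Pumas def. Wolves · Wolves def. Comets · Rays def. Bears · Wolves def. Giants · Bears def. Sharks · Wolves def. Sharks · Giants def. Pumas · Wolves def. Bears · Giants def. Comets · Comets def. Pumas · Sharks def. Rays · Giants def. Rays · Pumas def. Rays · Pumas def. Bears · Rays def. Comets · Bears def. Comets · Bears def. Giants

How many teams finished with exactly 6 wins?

0

Win totals: Rays 3, Pumas 3, Wolves 4, Giants 4, Sharks 2, Bears 3, Comets 2.
No team has exactly 6 wins.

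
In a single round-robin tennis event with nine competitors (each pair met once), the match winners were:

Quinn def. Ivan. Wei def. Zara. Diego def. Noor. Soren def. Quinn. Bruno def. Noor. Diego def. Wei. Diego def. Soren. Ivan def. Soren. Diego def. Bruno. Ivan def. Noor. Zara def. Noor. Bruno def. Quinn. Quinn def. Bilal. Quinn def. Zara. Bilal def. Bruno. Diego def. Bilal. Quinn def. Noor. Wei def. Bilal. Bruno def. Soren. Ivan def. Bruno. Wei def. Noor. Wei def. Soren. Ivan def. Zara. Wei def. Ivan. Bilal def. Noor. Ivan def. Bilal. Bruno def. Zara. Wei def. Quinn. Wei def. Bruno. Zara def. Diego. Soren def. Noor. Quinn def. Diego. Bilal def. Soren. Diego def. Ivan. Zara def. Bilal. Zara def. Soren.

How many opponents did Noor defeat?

Noor's results: beat no one; lost to Bruno, Bilal, Soren, Quinn, Wei, Ivan, Diego, Zara.
That is 0 wins.

0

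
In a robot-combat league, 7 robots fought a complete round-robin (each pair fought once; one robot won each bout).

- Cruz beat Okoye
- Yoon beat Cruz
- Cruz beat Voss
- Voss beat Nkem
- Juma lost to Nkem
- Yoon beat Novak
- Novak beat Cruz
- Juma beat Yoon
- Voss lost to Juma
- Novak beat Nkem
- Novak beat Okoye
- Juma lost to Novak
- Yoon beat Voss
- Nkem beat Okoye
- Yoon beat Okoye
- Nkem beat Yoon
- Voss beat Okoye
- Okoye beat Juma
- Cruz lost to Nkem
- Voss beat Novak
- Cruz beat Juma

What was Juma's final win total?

Juma's results: beat Yoon, Voss; lost to Novak, Nkem, Cruz, Okoye.
That is 2 wins.

2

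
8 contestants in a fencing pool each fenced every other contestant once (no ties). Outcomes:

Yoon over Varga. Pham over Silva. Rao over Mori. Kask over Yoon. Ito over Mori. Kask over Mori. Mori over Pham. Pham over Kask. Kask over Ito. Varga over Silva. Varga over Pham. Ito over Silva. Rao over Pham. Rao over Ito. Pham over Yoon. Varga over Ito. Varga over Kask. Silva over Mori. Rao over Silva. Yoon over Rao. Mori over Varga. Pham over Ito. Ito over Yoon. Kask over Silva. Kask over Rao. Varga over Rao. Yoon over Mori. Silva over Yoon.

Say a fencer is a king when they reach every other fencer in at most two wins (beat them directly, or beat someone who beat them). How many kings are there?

Pham reaches everyone (king).
Ito cannot reach Kask in two steps.
Kask reaches everyone (king).
Yoon reaches everyone (king).
Silva cannot reach Ito, Kask in two steps.
Rao reaches everyone (king).
Varga reaches everyone (king).
Mori reaches everyone (king).
Kings: Pham, Kask, Yoon, Rao, Varga, Mori — 6.

6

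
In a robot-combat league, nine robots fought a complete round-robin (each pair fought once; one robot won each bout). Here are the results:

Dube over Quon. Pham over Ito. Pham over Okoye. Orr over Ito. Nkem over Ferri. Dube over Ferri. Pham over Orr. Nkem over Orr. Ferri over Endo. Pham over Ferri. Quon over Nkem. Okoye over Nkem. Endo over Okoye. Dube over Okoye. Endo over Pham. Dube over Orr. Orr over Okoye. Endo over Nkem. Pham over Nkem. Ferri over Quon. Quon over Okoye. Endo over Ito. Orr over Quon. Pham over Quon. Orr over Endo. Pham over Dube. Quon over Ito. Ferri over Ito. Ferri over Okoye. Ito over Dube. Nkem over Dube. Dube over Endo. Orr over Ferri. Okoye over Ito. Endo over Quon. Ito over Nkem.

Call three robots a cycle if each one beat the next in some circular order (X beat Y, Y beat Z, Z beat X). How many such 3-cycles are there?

19

Win totals: Okoye 2, Nkem 3, Quon 3, Ito 2, Dube 5, Orr 5, Endo 5, Pham 7, Ferri 4.
A robot with w wins dominates both others in C(w,2) triples; summing gives 1 + 3 + 3 + 1 + 10 + 10 + 10 + 21 + 6 = 65 transitive triples.
Total triples C(9,3) = 84, so cyclic triples = 84 − 65 = 19.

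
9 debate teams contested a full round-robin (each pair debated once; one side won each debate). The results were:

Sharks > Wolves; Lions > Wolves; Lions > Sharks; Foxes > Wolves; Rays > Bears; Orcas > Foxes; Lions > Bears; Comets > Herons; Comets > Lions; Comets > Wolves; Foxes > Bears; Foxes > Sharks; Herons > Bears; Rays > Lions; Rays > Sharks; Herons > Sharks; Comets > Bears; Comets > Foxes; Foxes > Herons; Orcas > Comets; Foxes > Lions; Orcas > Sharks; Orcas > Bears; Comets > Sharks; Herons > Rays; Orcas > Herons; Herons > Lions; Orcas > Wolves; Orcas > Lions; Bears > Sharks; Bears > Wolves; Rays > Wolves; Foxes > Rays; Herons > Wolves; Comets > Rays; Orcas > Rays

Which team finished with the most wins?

Win totals: Wolves 0, Foxes 6, Herons 5, Sharks 1, Lions 3, Orcas 8, Bears 2, Rays 4, Comets 7.
Orcas leads with 8 wins (next highest: 7).

Orcas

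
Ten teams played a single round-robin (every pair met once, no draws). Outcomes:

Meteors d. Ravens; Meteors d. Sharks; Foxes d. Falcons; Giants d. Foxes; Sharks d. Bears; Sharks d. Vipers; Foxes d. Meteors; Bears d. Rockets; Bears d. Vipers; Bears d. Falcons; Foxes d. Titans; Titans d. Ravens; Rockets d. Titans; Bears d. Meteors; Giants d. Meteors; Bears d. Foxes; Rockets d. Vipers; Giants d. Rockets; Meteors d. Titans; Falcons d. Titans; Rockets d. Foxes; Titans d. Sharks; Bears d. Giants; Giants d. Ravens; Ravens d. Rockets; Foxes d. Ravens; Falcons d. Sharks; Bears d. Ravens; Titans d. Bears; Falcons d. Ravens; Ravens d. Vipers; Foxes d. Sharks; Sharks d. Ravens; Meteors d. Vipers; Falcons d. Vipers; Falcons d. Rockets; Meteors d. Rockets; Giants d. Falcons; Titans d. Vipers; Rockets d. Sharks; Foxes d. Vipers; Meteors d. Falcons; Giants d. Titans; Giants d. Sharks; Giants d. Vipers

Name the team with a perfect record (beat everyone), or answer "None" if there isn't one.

None

Highest win total is Giants with 8 (out of 9 possible).
Giants lost to Bears, so no team went undefeated.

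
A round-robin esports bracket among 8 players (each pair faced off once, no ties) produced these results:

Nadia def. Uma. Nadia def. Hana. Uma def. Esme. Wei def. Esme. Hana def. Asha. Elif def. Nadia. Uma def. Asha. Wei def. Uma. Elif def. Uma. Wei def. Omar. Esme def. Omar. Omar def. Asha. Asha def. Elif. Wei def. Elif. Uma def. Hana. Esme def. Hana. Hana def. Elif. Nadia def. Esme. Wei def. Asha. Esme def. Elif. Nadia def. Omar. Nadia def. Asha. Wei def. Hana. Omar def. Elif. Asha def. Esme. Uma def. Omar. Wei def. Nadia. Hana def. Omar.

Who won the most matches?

Wei

Win totals: Uma 4, Omar 2, Hana 3, Wei 7, Asha 2, Nadia 5, Esme 3, Elif 2.
Wei leads with 7 wins (next highest: 5).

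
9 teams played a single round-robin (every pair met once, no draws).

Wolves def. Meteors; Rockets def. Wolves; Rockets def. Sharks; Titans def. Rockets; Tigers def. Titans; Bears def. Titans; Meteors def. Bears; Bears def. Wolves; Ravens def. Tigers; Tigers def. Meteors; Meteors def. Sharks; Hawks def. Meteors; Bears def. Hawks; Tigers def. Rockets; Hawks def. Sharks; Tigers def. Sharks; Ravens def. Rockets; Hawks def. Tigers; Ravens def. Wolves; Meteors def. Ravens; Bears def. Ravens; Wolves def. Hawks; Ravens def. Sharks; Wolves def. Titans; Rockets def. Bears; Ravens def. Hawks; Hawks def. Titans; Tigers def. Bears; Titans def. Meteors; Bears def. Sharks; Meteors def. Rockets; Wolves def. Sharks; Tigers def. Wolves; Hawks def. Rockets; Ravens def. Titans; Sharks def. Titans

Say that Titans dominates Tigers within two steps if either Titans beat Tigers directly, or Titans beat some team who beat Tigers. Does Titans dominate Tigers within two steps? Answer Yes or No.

Titans did not beat Tigers directly.
Titans beat Rockets, Meteors, but each of them lost to Tigers. No two-step path.

No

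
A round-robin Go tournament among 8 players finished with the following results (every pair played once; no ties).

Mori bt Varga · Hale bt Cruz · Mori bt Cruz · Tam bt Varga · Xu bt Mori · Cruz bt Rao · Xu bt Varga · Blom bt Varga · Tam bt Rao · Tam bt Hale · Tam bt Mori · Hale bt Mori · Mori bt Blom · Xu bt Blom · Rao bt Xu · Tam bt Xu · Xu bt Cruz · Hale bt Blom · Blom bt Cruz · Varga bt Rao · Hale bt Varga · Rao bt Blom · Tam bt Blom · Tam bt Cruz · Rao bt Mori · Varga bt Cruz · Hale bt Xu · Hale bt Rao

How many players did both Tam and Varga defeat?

Tam beat: Hale, Blom, Cruz, Varga, Mori, Xu, Rao.
Varga beat: Cruz, Rao.
Both beat: Cruz, Rao — 2.

2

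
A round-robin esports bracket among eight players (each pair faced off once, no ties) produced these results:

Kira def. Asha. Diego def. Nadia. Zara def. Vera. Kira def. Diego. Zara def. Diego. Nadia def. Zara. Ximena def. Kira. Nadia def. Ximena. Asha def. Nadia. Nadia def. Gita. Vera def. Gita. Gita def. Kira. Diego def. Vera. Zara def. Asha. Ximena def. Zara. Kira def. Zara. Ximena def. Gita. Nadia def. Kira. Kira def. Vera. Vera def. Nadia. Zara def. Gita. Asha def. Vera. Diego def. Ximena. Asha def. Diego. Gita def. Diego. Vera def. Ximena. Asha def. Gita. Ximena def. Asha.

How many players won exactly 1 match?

Win totals: Kira 4, Diego 3, Ximena 4, Asha 4, Zara 4, Vera 3, Gita 2, Nadia 4.
No player has exactly 1 wins.

0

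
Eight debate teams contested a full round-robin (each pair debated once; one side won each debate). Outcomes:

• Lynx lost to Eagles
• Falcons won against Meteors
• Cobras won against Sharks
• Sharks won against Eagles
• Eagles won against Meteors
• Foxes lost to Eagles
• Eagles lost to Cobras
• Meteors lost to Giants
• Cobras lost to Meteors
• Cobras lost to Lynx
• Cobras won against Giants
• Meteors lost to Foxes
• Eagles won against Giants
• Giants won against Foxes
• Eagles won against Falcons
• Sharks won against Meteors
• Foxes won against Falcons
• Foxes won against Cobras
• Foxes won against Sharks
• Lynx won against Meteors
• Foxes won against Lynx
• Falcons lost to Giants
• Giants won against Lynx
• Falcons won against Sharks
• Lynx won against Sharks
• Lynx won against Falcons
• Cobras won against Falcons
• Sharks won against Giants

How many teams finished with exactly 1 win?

Win totals: Lynx 4, Eagles 5, Falcons 2, Meteors 1, Sharks 3, Giants 4, Cobras 4, Foxes 5.
Exactly 1: Meteors — 1 team.

1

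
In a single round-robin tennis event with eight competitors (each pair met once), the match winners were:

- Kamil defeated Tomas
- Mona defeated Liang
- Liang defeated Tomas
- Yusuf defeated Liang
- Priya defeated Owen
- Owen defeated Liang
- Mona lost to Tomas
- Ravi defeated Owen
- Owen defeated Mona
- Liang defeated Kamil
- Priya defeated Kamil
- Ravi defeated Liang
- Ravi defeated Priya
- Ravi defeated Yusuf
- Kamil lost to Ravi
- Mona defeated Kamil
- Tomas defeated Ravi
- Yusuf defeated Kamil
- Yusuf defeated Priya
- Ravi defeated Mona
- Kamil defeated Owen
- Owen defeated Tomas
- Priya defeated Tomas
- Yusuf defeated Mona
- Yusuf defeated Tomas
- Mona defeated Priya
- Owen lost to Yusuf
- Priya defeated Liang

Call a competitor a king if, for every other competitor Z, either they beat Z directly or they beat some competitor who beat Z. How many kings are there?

Liang cannot reach Yusuf, Priya in two steps.
Owen cannot reach Yusuf in two steps.
Yusuf reaches everyone (king).
Ravi reaches everyone (king).
Tomas reaches everyone (king).
Priya cannot reach Yusuf in two steps.
Kamil cannot reach Yusuf, Priya in two steps.
Mona cannot reach Yusuf, Ravi in two steps.
Kings: Yusuf, Ravi, Tomas — 3.

3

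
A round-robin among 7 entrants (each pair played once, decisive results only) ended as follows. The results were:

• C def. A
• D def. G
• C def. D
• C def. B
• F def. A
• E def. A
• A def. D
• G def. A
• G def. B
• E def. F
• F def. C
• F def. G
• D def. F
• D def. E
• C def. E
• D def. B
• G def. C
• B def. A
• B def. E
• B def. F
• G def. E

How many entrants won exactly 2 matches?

1

Win totals: A 1, B 3, C 4, D 4, E 2, F 3, G 4.
Exactly 2: E — 1 entrant.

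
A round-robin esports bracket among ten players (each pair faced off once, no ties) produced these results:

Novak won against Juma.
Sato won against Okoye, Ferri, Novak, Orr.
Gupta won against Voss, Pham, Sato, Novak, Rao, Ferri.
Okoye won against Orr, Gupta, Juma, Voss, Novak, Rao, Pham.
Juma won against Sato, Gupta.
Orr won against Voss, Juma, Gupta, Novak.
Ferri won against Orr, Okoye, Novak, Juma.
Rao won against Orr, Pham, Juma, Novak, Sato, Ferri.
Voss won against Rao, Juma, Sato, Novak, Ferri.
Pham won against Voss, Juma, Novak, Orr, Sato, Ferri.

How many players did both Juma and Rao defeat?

1

Juma beat: Gupta, Sato.
Rao beat: Juma, Pham, Orr, Sato, Ferri, Novak.
Both beat: Sato — 1.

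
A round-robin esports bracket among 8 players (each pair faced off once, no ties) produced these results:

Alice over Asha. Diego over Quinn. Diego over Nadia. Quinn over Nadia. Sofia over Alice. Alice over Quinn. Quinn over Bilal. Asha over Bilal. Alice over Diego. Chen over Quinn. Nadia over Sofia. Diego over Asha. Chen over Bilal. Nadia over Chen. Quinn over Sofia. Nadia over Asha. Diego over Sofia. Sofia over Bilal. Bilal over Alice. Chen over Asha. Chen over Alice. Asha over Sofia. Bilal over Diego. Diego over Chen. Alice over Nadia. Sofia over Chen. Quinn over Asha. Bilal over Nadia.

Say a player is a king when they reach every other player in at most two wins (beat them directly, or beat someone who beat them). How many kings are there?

6

Alice reaches everyone (king).
Quinn reaches everyone (king).
Sofia reaches everyone (king).
Nadia cannot reach Diego in two steps.
Asha cannot reach Quinn in two steps.
Bilal reaches everyone (king).
Chen reaches everyone (king).
Diego reaches everyone (king).
Kings: Alice, Quinn, Sofia, Bilal, Chen, Diego — 6.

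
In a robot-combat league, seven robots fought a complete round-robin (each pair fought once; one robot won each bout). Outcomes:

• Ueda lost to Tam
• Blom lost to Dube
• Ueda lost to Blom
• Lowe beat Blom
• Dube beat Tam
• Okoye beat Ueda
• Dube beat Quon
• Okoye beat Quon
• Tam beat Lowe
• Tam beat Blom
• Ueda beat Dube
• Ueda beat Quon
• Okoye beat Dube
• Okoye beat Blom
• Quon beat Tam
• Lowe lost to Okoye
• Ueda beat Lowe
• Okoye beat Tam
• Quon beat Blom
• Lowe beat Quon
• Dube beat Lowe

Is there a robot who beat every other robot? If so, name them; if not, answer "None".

Okoye

Okoye has 6 wins out of 6 opponents — a perfect record.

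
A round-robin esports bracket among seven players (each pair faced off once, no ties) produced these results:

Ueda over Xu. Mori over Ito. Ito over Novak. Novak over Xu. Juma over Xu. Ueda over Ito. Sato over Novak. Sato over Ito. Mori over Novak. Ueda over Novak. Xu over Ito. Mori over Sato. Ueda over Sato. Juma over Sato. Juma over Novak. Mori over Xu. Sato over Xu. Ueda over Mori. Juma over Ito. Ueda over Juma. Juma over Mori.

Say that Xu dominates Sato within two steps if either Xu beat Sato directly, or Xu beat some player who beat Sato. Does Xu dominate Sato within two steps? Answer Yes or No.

Xu did not beat Sato directly.
Xu beat Ito, but each of them lost to Sato. No two-step path.

No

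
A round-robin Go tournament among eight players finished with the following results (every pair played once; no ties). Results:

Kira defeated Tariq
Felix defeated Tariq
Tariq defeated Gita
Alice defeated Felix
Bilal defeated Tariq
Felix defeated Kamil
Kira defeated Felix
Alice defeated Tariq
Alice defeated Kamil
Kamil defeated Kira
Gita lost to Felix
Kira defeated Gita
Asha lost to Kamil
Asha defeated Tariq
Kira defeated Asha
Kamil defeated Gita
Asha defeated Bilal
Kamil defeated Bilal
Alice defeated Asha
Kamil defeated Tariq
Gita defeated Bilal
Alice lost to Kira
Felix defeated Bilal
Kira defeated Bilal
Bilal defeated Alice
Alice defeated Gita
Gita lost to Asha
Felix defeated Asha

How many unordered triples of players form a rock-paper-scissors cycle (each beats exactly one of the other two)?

Win totals: Asha 3, Tariq 1, Gita 1, Felix 5, Kira 6, Kamil 5, Bilal 2, Alice 5.
A player with w wins dominates both others in C(w,2) triples; summing gives 3 + 0 + 0 + 10 + 15 + 10 + 1 + 10 = 49 transitive triples.
Total triples C(8,3) = 56, so cyclic triples = 56 − 49 = 7.

7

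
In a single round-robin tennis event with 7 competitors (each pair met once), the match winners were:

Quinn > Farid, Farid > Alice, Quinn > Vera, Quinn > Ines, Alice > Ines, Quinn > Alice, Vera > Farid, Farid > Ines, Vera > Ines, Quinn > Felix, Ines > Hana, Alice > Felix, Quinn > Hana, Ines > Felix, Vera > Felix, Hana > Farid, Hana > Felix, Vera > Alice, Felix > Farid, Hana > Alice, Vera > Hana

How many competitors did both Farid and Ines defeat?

0

Farid beat: Ines, Alice.
Ines beat: Hana, Felix.
No one was beaten by both.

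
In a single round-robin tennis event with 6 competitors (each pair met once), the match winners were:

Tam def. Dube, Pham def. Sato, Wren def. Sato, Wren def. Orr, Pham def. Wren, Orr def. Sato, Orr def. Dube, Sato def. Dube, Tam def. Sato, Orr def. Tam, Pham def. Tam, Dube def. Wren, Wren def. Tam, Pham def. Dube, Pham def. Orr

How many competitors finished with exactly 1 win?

2

Win totals: Orr 3, Tam 2, Pham 5, Sato 1, Dube 1, Wren 3.
Exactly 1: Sato, Dube — 2 competitors.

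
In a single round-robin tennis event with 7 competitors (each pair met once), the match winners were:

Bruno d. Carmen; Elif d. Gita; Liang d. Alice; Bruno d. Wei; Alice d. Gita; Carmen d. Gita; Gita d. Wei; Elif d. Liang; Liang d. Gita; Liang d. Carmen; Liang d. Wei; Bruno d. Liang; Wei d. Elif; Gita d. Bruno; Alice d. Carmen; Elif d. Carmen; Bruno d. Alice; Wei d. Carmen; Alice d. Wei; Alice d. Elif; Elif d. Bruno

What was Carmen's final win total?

Carmen's results: beat Gita; lost to Liang, Wei, Bruno, Elif, Alice.
That is 1 win.

1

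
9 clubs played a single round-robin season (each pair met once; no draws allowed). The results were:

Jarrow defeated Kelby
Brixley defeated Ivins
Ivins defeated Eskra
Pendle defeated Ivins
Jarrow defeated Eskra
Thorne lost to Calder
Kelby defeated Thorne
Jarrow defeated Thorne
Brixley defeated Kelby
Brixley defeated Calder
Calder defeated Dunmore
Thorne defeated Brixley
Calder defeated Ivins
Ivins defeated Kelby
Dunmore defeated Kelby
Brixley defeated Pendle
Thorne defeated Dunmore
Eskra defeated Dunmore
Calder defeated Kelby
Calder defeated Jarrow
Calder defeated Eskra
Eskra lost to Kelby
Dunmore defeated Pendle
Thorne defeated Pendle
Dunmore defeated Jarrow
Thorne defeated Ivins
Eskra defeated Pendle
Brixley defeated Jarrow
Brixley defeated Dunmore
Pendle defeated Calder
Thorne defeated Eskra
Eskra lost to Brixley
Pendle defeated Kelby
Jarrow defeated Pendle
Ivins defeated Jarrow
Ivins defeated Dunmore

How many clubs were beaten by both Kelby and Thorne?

1

Kelby beat: Eskra, Thorne.
Thorne beat: Eskra, Brixley, Dunmore, Pendle, Ivins.
Both beat: Eskra — 1.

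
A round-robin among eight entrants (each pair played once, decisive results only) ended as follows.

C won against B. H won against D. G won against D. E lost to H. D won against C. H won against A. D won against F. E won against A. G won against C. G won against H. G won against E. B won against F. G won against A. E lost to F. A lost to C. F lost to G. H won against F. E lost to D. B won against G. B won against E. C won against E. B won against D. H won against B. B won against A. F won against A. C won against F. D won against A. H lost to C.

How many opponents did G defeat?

6

G's results: beat A, C, D, E, F, H; lost to B.
That is 6 wins.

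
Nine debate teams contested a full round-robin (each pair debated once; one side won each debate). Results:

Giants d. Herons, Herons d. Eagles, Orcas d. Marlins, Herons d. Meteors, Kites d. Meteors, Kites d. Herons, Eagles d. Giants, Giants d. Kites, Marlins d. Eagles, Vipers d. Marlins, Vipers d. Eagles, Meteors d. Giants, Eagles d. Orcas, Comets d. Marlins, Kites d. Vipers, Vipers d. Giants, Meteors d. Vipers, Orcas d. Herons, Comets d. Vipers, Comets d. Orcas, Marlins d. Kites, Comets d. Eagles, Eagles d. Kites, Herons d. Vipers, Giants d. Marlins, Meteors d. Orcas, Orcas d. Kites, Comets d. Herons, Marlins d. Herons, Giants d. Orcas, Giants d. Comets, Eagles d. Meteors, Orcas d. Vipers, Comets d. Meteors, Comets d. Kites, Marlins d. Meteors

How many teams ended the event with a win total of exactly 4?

Win totals: Herons 3, Orcas 4, Eagles 4, Kites 3, Vipers 3, Comets 7, Meteors 3, Marlins 4, Giants 5.
Exactly 4: Orcas, Eagles, Marlins — 3 teams.

3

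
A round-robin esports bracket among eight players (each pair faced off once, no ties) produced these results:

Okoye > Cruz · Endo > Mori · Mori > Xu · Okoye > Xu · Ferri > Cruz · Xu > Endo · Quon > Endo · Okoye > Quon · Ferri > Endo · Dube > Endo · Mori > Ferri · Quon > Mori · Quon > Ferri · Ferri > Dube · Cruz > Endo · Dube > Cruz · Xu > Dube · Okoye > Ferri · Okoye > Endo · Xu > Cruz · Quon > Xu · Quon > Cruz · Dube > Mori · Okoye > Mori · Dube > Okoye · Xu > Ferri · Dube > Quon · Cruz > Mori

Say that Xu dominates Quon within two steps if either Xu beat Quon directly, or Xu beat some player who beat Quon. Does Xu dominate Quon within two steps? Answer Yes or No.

Xu did not beat Quon directly.
Xu beat Dube, Ferri, Endo, Cruz. Of those, Dube beat Quon.

Yes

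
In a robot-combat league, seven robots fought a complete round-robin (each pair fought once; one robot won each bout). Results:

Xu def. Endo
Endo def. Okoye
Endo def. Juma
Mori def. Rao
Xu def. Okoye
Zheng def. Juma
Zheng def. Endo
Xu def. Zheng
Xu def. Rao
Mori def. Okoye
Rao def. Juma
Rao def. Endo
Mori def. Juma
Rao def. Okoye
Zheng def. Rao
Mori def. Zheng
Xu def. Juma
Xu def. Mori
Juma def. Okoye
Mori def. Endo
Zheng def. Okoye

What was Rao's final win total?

3

Rao's results: beat Juma, Okoye, Endo; lost to Xu, Mori, Zheng.
That is 3 wins.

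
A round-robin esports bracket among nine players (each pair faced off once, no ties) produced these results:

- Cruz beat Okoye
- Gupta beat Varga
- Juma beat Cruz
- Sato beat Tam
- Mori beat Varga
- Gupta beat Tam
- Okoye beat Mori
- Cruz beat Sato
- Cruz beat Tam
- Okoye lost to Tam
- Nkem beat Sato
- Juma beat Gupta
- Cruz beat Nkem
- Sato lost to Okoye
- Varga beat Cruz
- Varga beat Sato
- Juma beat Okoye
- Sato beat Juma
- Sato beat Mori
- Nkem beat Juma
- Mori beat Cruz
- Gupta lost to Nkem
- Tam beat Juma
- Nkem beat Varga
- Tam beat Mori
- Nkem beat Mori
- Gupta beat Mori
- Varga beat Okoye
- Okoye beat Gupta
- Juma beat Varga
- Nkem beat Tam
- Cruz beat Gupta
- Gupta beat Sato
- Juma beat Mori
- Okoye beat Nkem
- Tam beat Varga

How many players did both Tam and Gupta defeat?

2

Tam beat: Mori, Varga, Juma, Okoye.
Gupta beat: Mori, Varga, Sato, Tam.
Both beat: Mori, Varga — 2.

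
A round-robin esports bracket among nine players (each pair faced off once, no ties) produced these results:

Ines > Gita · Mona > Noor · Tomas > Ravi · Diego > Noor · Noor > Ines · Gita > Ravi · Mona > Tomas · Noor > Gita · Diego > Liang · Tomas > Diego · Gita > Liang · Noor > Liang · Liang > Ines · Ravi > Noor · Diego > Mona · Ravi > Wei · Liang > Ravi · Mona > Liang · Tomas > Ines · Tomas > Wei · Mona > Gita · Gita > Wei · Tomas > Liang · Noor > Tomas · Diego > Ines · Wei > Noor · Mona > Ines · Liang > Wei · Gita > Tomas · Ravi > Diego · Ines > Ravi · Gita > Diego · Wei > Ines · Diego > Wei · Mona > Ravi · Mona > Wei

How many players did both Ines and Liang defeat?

Ines beat: Ravi, Gita.
Liang beat: Ravi, Wei, Ines.
Both beat: Ravi — 1.

1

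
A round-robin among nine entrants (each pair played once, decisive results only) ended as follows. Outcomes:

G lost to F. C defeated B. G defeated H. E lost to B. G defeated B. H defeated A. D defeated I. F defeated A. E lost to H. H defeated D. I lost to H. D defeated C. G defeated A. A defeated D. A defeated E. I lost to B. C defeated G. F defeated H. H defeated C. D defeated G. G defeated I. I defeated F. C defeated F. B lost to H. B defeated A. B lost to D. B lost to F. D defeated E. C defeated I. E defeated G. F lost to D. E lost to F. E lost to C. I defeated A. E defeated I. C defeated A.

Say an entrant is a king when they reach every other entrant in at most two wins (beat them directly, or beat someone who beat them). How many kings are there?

5

A cannot reach H in two steps.
B cannot reach C, H in two steps.
C reaches everyone (king).
D reaches everyone (king).
E cannot reach C, D in two steps.
F reaches everyone (king).
G reaches everyone (king).
H reaches everyone (king).
I cannot reach C in two steps.
Kings: C, D, F, G, H — 5.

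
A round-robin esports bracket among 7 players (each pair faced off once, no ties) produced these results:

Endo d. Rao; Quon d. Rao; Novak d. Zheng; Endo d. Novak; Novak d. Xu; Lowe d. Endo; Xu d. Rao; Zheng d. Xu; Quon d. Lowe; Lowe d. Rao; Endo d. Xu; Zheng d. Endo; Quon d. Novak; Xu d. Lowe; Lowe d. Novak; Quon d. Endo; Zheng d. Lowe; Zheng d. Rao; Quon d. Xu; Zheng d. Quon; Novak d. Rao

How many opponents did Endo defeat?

Endo's results: beat Rao, Novak, Xu; lost to Quon, Lowe, Zheng.
That is 3 wins.

3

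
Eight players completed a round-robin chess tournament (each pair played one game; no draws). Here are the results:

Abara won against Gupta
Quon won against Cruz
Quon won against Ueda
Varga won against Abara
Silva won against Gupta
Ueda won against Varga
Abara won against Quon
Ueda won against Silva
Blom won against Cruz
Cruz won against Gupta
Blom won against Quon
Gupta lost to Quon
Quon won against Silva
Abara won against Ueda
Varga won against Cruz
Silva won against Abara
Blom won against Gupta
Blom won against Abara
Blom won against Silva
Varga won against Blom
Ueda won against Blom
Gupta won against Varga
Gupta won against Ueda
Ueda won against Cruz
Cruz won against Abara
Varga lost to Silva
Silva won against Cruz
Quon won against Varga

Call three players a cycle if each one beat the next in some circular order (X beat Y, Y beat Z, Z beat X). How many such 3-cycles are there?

Win totals: Silva 4, Gupta 2, Quon 5, Varga 3, Ueda 4, Blom 5, Cruz 2, Abara 3.
A player with w wins dominates both others in C(w,2) triples; summing gives 6 + 1 + 10 + 3 + 6 + 10 + 1 + 3 = 40 transitive triples.
Total triples C(8,3) = 56, so cyclic triples = 56 − 40 = 16.

16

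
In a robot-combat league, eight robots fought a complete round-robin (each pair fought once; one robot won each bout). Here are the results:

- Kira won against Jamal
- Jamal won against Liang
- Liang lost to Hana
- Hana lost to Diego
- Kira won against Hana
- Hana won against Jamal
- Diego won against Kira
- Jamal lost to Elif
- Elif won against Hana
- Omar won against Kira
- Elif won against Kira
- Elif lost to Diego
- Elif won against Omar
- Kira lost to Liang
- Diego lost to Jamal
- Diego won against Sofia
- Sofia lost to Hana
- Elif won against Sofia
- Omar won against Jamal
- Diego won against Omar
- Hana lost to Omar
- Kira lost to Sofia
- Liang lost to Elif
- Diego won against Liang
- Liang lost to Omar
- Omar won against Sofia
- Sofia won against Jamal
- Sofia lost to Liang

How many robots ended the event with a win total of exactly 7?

0

Win totals: Jamal 2, Hana 3, Sofia 2, Diego 6, Kira 2, Liang 2, Omar 5, Elif 6.
No robot has exactly 7 wins.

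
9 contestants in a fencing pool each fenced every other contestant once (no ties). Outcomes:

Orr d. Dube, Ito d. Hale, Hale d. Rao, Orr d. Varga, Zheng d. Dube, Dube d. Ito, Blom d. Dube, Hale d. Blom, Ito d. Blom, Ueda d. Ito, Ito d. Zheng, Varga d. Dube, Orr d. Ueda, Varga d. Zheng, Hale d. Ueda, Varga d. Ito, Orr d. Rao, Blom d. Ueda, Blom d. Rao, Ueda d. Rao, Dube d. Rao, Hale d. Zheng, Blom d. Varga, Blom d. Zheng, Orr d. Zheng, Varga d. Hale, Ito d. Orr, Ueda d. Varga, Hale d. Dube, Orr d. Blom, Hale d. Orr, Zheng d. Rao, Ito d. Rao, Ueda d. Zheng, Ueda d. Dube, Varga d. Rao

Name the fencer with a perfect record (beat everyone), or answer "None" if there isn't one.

None

Highest win total is Orr with 6 (out of 8 possible).
Orr lost to Ito, Hale, so no fencer went undefeated.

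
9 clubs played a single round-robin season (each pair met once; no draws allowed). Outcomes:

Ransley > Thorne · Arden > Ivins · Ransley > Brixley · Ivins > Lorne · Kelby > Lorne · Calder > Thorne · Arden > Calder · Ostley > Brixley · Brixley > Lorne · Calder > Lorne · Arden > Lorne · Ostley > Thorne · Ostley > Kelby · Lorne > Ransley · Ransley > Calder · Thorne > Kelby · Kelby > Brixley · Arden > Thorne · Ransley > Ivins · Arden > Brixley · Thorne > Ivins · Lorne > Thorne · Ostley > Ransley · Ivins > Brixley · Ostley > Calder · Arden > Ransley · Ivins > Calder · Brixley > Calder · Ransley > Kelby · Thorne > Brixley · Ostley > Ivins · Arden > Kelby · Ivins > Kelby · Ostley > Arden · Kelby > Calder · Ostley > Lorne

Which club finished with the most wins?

Win totals: Thorne 3, Ivins 4, Kelby 3, Ostley 8, Calder 2, Ransley 5, Brixley 2, Lorne 2, Arden 7.
Ostley leads with 8 wins (next highest: 7).

Ostley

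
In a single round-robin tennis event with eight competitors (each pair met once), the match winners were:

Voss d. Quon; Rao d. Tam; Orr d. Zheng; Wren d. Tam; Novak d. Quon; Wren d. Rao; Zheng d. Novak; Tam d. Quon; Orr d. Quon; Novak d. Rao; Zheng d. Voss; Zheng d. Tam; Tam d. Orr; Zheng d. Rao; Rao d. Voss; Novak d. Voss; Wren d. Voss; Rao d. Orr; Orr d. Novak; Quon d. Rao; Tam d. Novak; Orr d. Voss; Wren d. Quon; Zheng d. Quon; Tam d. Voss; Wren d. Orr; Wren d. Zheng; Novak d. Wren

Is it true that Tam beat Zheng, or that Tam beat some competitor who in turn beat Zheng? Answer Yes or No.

Yes

Tam did not beat Zheng directly.
Tam beat Voss, Quon, Orr, Novak. Of those, Orr beat Zheng.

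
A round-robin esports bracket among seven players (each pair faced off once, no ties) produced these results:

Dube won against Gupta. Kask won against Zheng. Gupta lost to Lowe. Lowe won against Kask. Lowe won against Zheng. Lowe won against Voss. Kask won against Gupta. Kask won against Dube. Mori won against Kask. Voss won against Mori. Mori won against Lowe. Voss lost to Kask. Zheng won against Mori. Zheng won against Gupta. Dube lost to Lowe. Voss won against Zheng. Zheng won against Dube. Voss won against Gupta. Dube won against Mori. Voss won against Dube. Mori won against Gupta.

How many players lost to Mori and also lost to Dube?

1

Mori beat: Lowe, Gupta, Kask.
Dube beat: Gupta, Mori.
Both beat: Gupta — 1.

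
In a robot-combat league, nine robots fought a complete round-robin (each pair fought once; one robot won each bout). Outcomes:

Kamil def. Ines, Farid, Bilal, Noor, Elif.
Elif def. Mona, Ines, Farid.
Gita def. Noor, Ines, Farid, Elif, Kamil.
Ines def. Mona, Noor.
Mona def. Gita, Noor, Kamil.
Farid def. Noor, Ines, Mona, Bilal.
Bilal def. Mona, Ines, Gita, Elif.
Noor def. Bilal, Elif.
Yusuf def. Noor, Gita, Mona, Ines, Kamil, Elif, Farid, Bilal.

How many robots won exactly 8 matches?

Win totals: Yusuf 8, Mona 3, Ines 2, Gita 5, Noor 2, Elif 3, Kamil 5, Bilal 4, Farid 4.
Exactly 8: Yusuf — 1 robot.

1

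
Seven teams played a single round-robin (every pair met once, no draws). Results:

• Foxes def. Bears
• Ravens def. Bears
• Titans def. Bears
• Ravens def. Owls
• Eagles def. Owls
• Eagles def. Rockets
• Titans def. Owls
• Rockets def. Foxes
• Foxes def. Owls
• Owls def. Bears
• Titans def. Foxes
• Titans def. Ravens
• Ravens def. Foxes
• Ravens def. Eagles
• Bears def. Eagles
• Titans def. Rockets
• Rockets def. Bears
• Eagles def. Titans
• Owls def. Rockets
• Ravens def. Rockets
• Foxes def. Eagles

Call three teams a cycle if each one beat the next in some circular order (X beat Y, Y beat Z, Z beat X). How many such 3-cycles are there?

Win totals: Eagles 3, Owls 2, Bears 1, Foxes 3, Rockets 2, Titans 5, Ravens 5.
A team with w wins dominates both others in C(w,2) triples; summing gives 3 + 1 + 0 + 3 + 1 + 10 + 10 = 28 transitive triples.
Total triples C(7,3) = 35, so cyclic triples = 35 − 28 = 7.

7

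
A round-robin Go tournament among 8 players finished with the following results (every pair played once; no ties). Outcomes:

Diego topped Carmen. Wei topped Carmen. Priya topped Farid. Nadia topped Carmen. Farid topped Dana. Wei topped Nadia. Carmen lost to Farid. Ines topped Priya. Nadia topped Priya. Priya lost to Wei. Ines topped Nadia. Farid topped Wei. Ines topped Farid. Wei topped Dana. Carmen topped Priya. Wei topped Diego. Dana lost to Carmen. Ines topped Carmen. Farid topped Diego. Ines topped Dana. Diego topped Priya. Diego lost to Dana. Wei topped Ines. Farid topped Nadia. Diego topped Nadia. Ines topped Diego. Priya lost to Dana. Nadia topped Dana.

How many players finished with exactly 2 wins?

Win totals: Priya 1, Nadia 3, Diego 3, Ines 6, Wei 6, Farid 5, Carmen 2, Dana 2.
Exactly 2: Carmen, Dana — 2 players.

2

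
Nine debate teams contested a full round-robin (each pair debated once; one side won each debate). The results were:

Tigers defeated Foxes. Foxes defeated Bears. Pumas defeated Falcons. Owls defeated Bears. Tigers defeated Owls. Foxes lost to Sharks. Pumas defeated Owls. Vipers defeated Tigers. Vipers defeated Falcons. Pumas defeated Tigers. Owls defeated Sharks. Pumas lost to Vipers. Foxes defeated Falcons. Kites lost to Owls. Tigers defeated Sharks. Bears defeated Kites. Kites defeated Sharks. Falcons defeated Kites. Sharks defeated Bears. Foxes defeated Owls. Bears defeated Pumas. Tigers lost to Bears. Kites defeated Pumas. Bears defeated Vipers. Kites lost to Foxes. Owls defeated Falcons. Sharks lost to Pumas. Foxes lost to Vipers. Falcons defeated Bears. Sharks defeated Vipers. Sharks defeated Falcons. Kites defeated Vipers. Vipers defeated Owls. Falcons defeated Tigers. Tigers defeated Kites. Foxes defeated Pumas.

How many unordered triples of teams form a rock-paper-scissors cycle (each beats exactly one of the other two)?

28

Win totals: Bears 4, Sharks 4, Owls 4, Foxes 5, Tigers 4, Falcons 3, Vipers 5, Pumas 4, Kites 3.
A team with w wins dominates both others in C(w,2) triples; summing gives 6 + 6 + 6 + 10 + 6 + 3 + 10 + 6 + 3 = 56 transitive triples.
Total triples C(9,3) = 84, so cyclic triples = 84 − 56 = 28.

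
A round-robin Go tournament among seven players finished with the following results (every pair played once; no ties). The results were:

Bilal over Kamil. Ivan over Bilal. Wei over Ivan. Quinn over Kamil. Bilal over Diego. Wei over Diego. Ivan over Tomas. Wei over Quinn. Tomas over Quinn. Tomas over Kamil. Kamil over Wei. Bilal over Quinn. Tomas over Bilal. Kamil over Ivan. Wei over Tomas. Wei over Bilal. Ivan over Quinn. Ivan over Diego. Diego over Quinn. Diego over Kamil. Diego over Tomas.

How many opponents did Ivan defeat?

4

Ivan's results: beat Quinn, Diego, Tomas, Bilal; lost to Kamil, Wei.
That is 4 wins.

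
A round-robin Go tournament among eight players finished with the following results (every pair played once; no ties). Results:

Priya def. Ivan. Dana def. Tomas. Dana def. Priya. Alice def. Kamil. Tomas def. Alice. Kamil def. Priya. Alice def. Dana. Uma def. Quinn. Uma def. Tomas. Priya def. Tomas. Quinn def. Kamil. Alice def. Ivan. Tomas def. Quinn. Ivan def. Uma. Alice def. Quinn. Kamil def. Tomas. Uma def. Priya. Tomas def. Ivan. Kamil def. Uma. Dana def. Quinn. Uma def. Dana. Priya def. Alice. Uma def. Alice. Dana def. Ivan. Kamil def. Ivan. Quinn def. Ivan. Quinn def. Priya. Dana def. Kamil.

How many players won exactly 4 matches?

2

Win totals: Kamil 4, Tomas 3, Dana 5, Quinn 3, Ivan 1, Uma 5, Priya 3, Alice 4.
Exactly 4: Kamil, Alice — 2 players.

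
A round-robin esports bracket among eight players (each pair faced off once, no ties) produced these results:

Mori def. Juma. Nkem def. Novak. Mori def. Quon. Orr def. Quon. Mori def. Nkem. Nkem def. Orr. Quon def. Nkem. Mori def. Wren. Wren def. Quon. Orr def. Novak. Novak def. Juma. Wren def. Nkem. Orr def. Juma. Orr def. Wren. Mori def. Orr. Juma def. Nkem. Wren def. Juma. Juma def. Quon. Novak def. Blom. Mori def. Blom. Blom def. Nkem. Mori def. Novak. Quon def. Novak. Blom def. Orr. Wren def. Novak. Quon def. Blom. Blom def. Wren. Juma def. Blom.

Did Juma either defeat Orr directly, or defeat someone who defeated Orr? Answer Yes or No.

Juma did not beat Orr directly.
Juma beat Nkem, Quon, Blom. Of those, Nkem beat Orr.

Yes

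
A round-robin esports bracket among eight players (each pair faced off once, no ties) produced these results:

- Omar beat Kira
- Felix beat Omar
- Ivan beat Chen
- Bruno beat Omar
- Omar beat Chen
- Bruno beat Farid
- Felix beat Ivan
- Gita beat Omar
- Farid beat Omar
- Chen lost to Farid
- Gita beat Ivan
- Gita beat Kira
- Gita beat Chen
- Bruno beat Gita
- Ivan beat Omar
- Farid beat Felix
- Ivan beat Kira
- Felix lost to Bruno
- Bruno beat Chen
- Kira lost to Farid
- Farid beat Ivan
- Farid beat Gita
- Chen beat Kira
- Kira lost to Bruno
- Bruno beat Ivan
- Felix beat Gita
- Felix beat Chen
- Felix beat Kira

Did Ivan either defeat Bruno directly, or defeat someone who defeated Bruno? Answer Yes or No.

Ivan did not beat Bruno directly.
Ivan beat Kira, Omar, Chen, but each of them lost to Bruno. No two-step path.

No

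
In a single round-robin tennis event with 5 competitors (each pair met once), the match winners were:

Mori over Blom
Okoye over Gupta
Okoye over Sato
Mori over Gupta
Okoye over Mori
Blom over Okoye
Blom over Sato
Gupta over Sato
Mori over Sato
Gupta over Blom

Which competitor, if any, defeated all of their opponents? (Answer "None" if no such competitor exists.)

None

Highest win total is Okoye with 3 (out of 4 possible).
Okoye lost to Blom, so no competitor went undefeated.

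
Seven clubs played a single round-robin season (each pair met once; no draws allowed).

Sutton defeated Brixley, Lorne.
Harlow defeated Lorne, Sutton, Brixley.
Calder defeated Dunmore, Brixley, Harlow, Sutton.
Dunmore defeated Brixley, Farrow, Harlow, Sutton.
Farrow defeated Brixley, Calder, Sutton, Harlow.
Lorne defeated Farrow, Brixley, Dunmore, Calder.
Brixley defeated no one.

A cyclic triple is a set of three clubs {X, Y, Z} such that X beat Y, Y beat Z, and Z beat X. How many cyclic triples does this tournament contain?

Win totals: Sutton 2, Harlow 3, Dunmore 4, Brixley 0, Lorne 4, Calder 4, Farrow 4.
A club with w wins dominates both others in C(w,2) triples; summing gives 1 + 3 + 6 + 0 + 6 + 6 + 6 = 28 transitive triples.
Total triples C(7,3) = 35, so cyclic triples = 35 − 28 = 7.

7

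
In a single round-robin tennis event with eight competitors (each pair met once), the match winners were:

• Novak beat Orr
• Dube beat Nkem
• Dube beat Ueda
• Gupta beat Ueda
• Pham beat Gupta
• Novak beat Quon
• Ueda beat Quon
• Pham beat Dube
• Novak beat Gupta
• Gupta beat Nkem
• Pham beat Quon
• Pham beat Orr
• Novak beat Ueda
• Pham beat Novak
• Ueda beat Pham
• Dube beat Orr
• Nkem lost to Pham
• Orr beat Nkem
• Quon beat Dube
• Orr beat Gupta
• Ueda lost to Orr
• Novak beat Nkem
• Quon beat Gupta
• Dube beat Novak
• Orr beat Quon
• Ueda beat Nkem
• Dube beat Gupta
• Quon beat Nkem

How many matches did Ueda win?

Ueda's results: beat Nkem, Pham, Quon; lost to Dube, Novak, Gupta, Orr.
That is 3 wins.

3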